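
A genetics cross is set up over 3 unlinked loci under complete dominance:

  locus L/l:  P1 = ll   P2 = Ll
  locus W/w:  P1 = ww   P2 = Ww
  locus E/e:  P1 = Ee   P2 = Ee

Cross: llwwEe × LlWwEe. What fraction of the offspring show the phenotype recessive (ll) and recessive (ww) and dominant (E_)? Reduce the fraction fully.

llwwEe gametes: lwE×4, lwe×4
LlWwEe gametes: LWE×1, LWe×1, LwE×1, Lwe×1, lWE×1, lWe×1, lwE×1, lwe×1
llwwEe×LlWwEe grid (8·8=64): LlWwEE=4 LlWwEe=8 LlWwee=4 LlwwEE=4 LlwwEe=8 Llwwee=4 llWwEE=4 llWwEe=8 llWwee=4 llwwEE=4 llwwEe=8 llwwee=4
ll ww E_ hits 12/64; gcd=4; 12÷4/64÷4 = 3/16

P(ll ww E_) = 3/16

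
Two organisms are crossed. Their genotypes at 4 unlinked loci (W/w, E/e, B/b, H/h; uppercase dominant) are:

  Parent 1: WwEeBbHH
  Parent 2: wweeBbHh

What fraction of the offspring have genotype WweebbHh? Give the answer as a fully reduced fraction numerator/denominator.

P(WweebbHh) = 1/32

WwEeBbHH gametes: WEBH×2, WEbH×2, WeBH×2, WebH×2, wEBH×2, wEbH×2, weBH×2, webH×2
wweeBbHh gametes: weBH×4, weBh×4, webH×4, webh×4
WwEeBbHH×wweeBbHh grid (16·16=256): WwEeBBHH=8 WwEeBBHh=8 WwEeBbHH=16 WwEeBbHh=16 WwEebbHH=8 WwEebbHh=8 WweeBBHH=8 WweeBBHh=8 WweeBbHH=16 WweeBbHh=16 WweebbHH=8 WweebbHh=8 wwEeBBHH=8 wwEeBBHh=8 wwEeBbHH=16 wwEeBbHh=16 wwEebbHH=8 wwEebbHh=8 wweeBBHH=8 wweeBBHh=8 wweeBbHH=16 wweeBbHh=16 wweebbHH=8 wweebbHh=8
WweebbHh hits 8/256; gcd=8; 8÷8/256÷8 = 1/32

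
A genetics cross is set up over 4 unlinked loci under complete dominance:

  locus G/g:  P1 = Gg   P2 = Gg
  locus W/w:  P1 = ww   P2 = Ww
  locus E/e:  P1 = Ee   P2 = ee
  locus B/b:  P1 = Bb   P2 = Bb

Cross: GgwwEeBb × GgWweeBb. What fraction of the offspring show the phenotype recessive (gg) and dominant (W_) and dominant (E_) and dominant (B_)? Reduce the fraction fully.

P(gg W_ E_ B_) = 3/64

GgwwEeBb gametes: GwEB×2, GwEb×2, GweB×2, Gweb×2, gwEB×2, gwEb×2, gweB×2, gweb×2
GgWweeBb gametes: GWeB×2, GWeb×2, GweB×2, Gweb×2, gWeB×2, gWeb×2, gweB×2, gweb×2
GgwwEeBb×GgWweeBb grid (16·16=256): GGWwEeBB=4 GGWwEeBb=8 GGWwEebb=4 GGWweeBB=4 GGWweeBb=8 GGWweebb=4 GGwwEeBB=4 GGwwEeBb=8 GGwwEebb=4 GGwweeBB=4 GGwweeBb=8 GGwweebb=4 GgWwEeBB=8 GgWwEeBb=16 GgWwEebb=8 GgWweeBB=8 GgWweeBb=16 GgWweebb=8 GgwwEeBB=8 GgwwEeBb=16 GgwwEebb=8 GgwweeBB=8 GgwweeBb=16 Ggwweebb=8 ggWwEeBB=4 ggWwEeBb=8 ggWwEebb=4 ggWweeBB=4 ggWweeBb=8 ggWweebb=4 ggwwEeBB=4 ggwwEeBb=8 ggwwEebb=4 ggwweeBB=4 ggwweeBb=8 ggwweebb=4
gg W_ E_ B_ hits 12/256; gcd=4; 12÷4/256÷4 = 3/64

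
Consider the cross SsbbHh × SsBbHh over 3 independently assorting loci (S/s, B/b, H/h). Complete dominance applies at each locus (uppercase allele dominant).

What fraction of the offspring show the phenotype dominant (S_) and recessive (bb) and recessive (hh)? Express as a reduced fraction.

P(S_ bb hh) = 3/32

SsbbHh gametes: SbH×2, Sbh×2, sbH×2, sbh×2
SsBbHh gametes: SBH×1, SBh×1, SbH×1, Sbh×1, sBH×1, sBh×1, sbH×1, sbh×1
SsbbHh×SsBbHh grid (8·8=64): SSBbHH=2 SSBbHh=4 SSBbhh=2 SSbbHH=2 SSbbHh=4 SSbbhh=2 SsBbHH=4 SsBbHh=8 SsBbhh=4 SsbbHH=4 SsbbHh=8 Ssbbhh=4 ssBbHH=2 ssBbHh=4 ssBbhh=2 ssbbHH=2 ssbbHh=4 ssbbhh=2
S_ bb hh hits 6/64; gcd=2; 6÷2/64÷2 = 3/32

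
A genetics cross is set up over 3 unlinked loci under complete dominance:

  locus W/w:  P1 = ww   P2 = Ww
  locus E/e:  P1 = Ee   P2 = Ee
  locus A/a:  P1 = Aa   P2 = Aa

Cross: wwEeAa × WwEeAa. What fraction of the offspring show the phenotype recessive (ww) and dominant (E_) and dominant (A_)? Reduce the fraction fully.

P(ww E_ A_) = 9/32

wwEeAa gametes: wEA×2, wEa×2, weA×2, wea×2
WwEeAa gametes: WEA×1, WEa×1, WeA×1, Wea×1, wEA×1, wEa×1, weA×1, wea×1
wwEeAa×WwEeAa grid (8·8=64): WwEEAA=2 WwEEAa=4 WwEEaa=2 WwEeAA=4 WwEeAa=8 WwEeaa=4 WweeAA=2 WweeAa=4 Wweeaa=2 wwEEAA=2 wwEEAa=4 wwEEaa=2 wwEeAA=4 wwEeAa=8 wwEeaa=4 wweeAA=2 wweeAa=4 wweeaa=2
ww E_ A_ hits 18/64; gcd=2; 18÷2/64÷2 = 9/32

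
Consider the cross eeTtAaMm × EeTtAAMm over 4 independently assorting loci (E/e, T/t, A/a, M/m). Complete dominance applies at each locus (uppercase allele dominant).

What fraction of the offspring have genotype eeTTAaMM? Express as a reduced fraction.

eeTtAaMm gametes: eTAM×2, eTAm×2, eTaM×2, eTam×2, etAM×2, etAm×2, etaM×2, etam×2
EeTtAAMm gametes: ETAM×2, ETAm×2, EtAM×2, EtAm×2, eTAM×2, eTAm×2, etAM×2, etAm×2
eeTtAaMm×EeTtAAMm grid (16·16=256): EeTTAAMM=4 EeTTAAMm=8 EeTTAAmm=4 EeTTAaMM=4 EeTTAaMm=8 EeTTAamm=4 EeTtAAMM=8 EeTtAAMm=16 EeTtAAmm=8 EeTtAaMM=8 EeTtAaMm=16 EeTtAamm=8 EettAAMM=4 EettAAMm=8 EettAAmm=4 EettAaMM=4 EettAaMm=8 EettAamm=4 eeTTAAMM=4 eeTTAAMm=8 eeTTAAmm=4 eeTTAaMM=4 eeTTAaMm=8 eeTTAamm=4 eeTtAAMM=8 eeTtAAMm=16 eeTtAAmm=8 eeTtAaMM=8 eeTtAaMm=16 eeTtAamm=8 eettAAMM=4 eettAAMm=8 eettAAmm=4 eettAaMM=4 eettAaMm=8 eettAamm=4
eeTTAaMM hits 4/256; gcd=4; 4÷4/256÷4 = 1/64

P(eeTTAaMM) = 1/64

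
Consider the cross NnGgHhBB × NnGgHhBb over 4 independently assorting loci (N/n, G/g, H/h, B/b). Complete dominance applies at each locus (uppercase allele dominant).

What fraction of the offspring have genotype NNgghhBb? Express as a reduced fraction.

P(NNgghhBb) = 1/128

NnGgHhBB gametes: NGHB×2, NGhB×2, NgHB×2, NghB×2, nGHB×2, nGhB×2, ngHB×2, nghB×2
NnGgHhBb gametes: NGHB×1, NGHb×1, NGhB×1, NGhb×1, NgHB×1, NgHb×1, NghB×1, Nghb×1, nGHB×1, nGHb×1, nGhB×1, nGhb×1, ngHB×1, ngHb×1, nghB×1, nghb×1
NnGgHhBB×NnGgHhBb grid (16·16=256): NNGGHHBB=2 NNGGHHBb=2 NNGGHhBB=4 NNGGHhBb=4 NNGGhhBB=2 NNGGhhBb=2 NNGgHHBB=4 NNGgHHBb=4 NNGgHhBB=8 NNGgHhBb=8 NNGghhBB=4 NNGghhBb=4 NNggHHBB=2 NNggHHBb=2 NNggHhBB=4 NNggHhBb=4 NNgghhBB=2 NNgghhBb=2 NnGGHHBB=4 NnGGHHBb=4 NnGGHhBB=8 NnGGHhBb=8 NnGGhhBB=4 NnGGhhBb=4 NnGgHHBB=8 NnGgHHBb=8 NnGgHhBB=16 NnGgHhBb=16 NnGghhBB=8 NnGghhBb=8 NnggHHBB=4 NnggHHBb=4 NnggHhBB=8 NnggHhBb=8 NngghhBB=4 NngghhBb=4 nnGGHHBB=2 nnGGHHBb=2 nnGGHhBB=4 nnGGHhBb=4 nnGGhhBB=2 nnGGhhBb=2 nnGgHHBB=4 nnGgHHBb=4 nnGgHhBB=8 nnGgHhBb=8 nnGghhBB=4 nnGghhBb=4 nnggHHBB=2 nnggHHBb=2 nnggHhBB=4 nnggHhBb=4 nngghhBB=2 nngghhBb=2
NNgghhBb hits 2/256; gcd=2; 2÷2/256÷2 = 1/128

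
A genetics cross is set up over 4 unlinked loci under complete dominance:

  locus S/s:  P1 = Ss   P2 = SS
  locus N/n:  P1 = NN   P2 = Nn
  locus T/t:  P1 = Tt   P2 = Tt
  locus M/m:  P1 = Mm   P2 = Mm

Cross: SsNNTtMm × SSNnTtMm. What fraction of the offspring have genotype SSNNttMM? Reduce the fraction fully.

SsNNTtMm gametes: SNTM×2, SNTm×2, SNtM×2, SNtm×2, sNTM×2, sNTm×2, sNtM×2, sNtm×2
SSNnTtMm gametes: SNTM×2, SNTm×2, SNtM×2, SNtm×2, SnTM×2, SnTm×2, SntM×2, Sntm×2
SsNNTtMm×SSNnTtMm grid (16·16=256): SSNNTTMM=4 SSNNTTMm=8 SSNNTTmm=4 SSNNTtMM=8 SSNNTtMm=16 SSNNTtmm=8 SSNNttMM=4 SSNNttMm=8 SSNNttmm=4 SSNnTTMM=4 SSNnTTMm=8 SSNnTTmm=4 SSNnTtMM=8 SSNnTtMm=16 SSNnTtmm=8 SSNnttMM=4 SSNnttMm=8 SSNnttmm=4 SsNNTTMM=4 SsNNTTMm=8 SsNNTTmm=4 SsNNTtMM=8 SsNNTtMm=16 SsNNTtmm=8 SsNNttMM=4 SsNNttMm=8 SsNNttmm=4 SsNnTTMM=4 SsNnTTMm=8 SsNnTTmm=4 SsNnTtMM=8 SsNnTtMm=16 SsNnTtmm=8 SsNnttMM=4 SsNnttMm=8 SsNnttmm=4
SSNNttMM hits 4/256; gcd=4; 4÷4/256÷4 = 1/64

P(SSNNttMM) = 1/64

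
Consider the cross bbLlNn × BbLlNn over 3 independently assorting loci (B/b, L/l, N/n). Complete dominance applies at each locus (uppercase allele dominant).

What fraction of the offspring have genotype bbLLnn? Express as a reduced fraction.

bbLlNn gametes: bLN×2, bLn×2, blN×2, bln×2
BbLlNn gametes: BLN×1, BLn×1, BlN×1, Bln×1, bLN×1, bLn×1, blN×1, bln×1
bbLlNn×BbLlNn grid (8·8=64): BbLLNN=2 BbLLNn=4 BbLLnn=2 BbLlNN=4 BbLlNn=8 BbLlnn=4 BbllNN=2 BbllNn=4 Bbllnn=2 bbLLNN=2 bbLLNn=4 bbLLnn=2 bbLlNN=4 bbLlNn=8 bbLlnn=4 bbllNN=2 bbllNn=4 bbllnn=2
bbLLnn hits 2/64; gcd=2; 2÷2/64÷2 = 1/32

P(bbLLnn) = 1/32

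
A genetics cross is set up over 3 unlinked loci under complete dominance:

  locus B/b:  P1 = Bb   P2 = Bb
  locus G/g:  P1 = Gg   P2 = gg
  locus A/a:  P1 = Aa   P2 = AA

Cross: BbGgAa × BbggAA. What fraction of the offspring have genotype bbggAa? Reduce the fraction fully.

P(bbggAa) = 1/16

BbGgAa gametes: BGA×1, BGa×1, BgA×1, Bga×1, bGA×1, bGa×1, bgA×1, bga×1
BbggAA gametes: BgA×4, bgA×4
BbGgAa×BbggAA grid (8·8=64): BBGgAA=4 BBGgAa=4 BBggAA=4 BBggAa=4 BbGgAA=8 BbGgAa=8 BbggAA=8 BbggAa=8 bbGgAA=4 bbGgAa=4 bbggAA=4 bbggAa=4
bbggAa hits 4/64; gcd=4; 4÷4/64÷4 = 1/16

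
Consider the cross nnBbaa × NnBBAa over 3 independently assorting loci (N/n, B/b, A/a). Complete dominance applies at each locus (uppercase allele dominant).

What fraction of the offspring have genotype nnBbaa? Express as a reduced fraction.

nnBbaa gametes: nBa×4, nba×4
NnBBAa gametes: NBA×2, NBa×2, nBA×2, nBa×2
nnBbaa×NnBBAa grid (8·8=64): NnBBAa=8 NnBBaa=8 NnBbAa=8 NnBbaa=8 nnBBAa=8 nnBBaa=8 nnBbAa=8 nnBbaa=8
nnBbaa hits 8/64; gcd=8; 8÷8/64÷8 = 1/8

P(nnBbaa) = 1/8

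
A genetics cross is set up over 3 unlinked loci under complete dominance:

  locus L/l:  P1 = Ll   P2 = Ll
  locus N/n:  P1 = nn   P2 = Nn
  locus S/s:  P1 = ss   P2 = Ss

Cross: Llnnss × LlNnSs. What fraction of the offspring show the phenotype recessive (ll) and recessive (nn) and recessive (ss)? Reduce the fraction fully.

P(ll nn ss) = 1/16

Llnnss gametes: Lns×4, lns×4
LlNnSs gametes: LNS×1, LNs×1, LnS×1, Lns×1, lNS×1, lNs×1, lnS×1, lns×1
Llnnss×LlNnSs grid (8·8=64): LLNnSs=4 LLNnss=4 LLnnSs=4 LLnnss=4 LlNnSs=8 LlNnss=8 LlnnSs=8 Llnnss=8 llNnSs=4 llNnss=4 llnnSs=4 llnnss=4
ll nn ss hits 4/64; gcd=4; 4÷4/64÷4 = 1/16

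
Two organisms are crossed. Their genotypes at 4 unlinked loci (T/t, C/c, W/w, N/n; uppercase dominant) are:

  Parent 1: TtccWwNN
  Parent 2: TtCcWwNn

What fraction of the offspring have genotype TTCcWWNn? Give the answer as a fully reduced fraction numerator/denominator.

P(TTCcWWNn) = 1/64

TtccWwNN gametes: TcWN×4, TcwN×4, tcWN×4, tcwN×4
TtCcWwNn gametes: TCWN×1, TCWn×1, TCwN×1, TCwn×1, TcWN×1, TcWn×1, TcwN×1, Tcwn×1, tCWN×1, tCWn×1, tCwN×1, tCwn×1, tcWN×1, tcWn×1, tcwN×1, tcwn×1
TtccWwNN×TtCcWwNn grid (16·16=256): TTCcWWNN=4 TTCcWWNn=4 TTCcWwNN=8 TTCcWwNn=8 TTCcwwNN=4 TTCcwwNn=4 TTccWWNN=4 TTccWWNn=4 TTccWwNN=8 TTccWwNn=8 TTccwwNN=4 TTccwwNn=4 TtCcWWNN=8 TtCcWWNn=8 TtCcWwNN=16 TtCcWwNn=16 TtCcwwNN=8 TtCcwwNn=8 TtccWWNN=8 TtccWWNn=8 TtccWwNN=16 TtccWwNn=16 TtccwwNN=8 TtccwwNn=8 ttCcWWNN=4 ttCcWWNn=4 ttCcWwNN=8 ttCcWwNn=8 ttCcwwNN=4 ttCcwwNn=4 ttccWWNN=4 ttccWWNn=4 ttccWwNN=8 ttccWwNn=8 ttccwwNN=4 ttccwwNn=4
TTCcWWNn hits 4/256; gcd=4; 4÷4/256÷4 = 1/64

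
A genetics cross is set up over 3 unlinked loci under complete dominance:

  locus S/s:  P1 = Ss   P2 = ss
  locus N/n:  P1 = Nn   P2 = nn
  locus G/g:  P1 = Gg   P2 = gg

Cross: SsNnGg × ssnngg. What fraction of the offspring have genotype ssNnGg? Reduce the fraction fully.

SsNnGg gametes: SNG×1, SNg×1, SnG×1, Sng×1, sNG×1, sNg×1, snG×1, sng×1
ssnngg gametes: sng×8
SsNnGg×ssnngg grid (8·8=64): SsNnGg=8 SsNngg=8 SsnnGg=8 Ssnngg=8 ssNnGg=8 ssNngg=8 ssnnGg=8 ssnngg=8
ssNnGg hits 8/64; gcd=8; 8÷8/64÷8 = 1/8

P(ssNnGg) = 1/8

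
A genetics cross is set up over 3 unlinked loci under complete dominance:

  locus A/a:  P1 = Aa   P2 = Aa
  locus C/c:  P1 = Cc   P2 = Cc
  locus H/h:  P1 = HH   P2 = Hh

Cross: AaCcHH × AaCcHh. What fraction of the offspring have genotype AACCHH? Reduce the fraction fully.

AaCcHH gametes: ACH×2, AcH×2, aCH×2, acH×2
AaCcHh gametes: ACH×1, ACh×1, AcH×1, Ach×1, aCH×1, aCh×1, acH×1, ach×1
AaCcHH×AaCcHh grid (8·8=64): AACCHH=2 AACCHh=2 AACcHH=4 AACcHh=4 AAccHH=2 AAccHh=2 AaCCHH=4 AaCCHh=4 AaCcHH=8 AaCcHh=8 AaccHH=4 AaccHh=4 aaCCHH=2 aaCCHh=2 aaCcHH=4 aaCcHh=4 aaccHH=2 aaccHh=2
AACCHH hits 2/64; gcd=2; 2÷2/64÷2 = 1/32

P(AACCHH) = 1/32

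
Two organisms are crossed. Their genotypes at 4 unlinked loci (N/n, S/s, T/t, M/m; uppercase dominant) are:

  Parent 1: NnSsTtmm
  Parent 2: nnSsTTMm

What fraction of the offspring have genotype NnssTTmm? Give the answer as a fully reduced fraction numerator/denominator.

NnSsTtmm gametes: NSTm×2, NStm×2, NsTm×2, Nstm×2, nSTm×2, nStm×2, nsTm×2, nstm×2
nnSsTTMm gametes: nSTM×4, nSTm×4, nsTM×4, nsTm×4
NnSsTtmm×nnSsTTMm grid (16·16=256): NnSSTTMm=8 NnSSTTmm=8 NnSSTtMm=8 NnSSTtmm=8 NnSsTTMm=16 NnSsTTmm=16 NnSsTtMm=16 NnSsTtmm=16 NnssTTMm=8 NnssTTmm=8 NnssTtMm=8 NnssTtmm=8 nnSSTTMm=8 nnSSTTmm=8 nnSSTtMm=8 nnSSTtmm=8 nnSsTTMm=16 nnSsTTmm=16 nnSsTtMm=16 nnSsTtmm=16 nnssTTMm=8 nnssTTmm=8 nnssTtMm=8 nnssTtmm=8
NnssTTmm hits 8/256; gcd=8; 8÷8/256÷8 = 1/32

P(NnssTTmm) = 1/32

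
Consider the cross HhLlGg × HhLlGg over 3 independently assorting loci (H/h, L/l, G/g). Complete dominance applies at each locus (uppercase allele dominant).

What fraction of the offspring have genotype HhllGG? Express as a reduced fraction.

HhLlGg gametes: HLG×1, HLg×1, HlG×1, Hlg×1, hLG×1, hLg×1, hlG×1, hlg×1
HhLlGg gametes: HLG×1, HLg×1, HlG×1, Hlg×1, hLG×1, hLg×1, hlG×1, hlg×1
HhLlGg×HhLlGg grid (8·8=64): HHLLGG=1 HHLLGg=2 HHLLgg=1 HHLlGG=2 HHLlGg=4 HHLlgg=2 HHllGG=1 HHllGg=2 HHllgg=1 HhLLGG=2 HhLLGg=4 HhLLgg=2 HhLlGG=4 HhLlGg=8 HhLlgg=4 HhllGG=2 HhllGg=4 Hhllgg=2 hhLLGG=1 hhLLGg=2 hhLLgg=1 hhLlGG=2 hhLlGg=4 hhLlgg=2 hhllGG=1 hhllGg=2 hhllgg=1
HhllGG hits 2/64; gcd=2; 2÷2/64÷2 = 1/32

P(HhllGG) = 1/32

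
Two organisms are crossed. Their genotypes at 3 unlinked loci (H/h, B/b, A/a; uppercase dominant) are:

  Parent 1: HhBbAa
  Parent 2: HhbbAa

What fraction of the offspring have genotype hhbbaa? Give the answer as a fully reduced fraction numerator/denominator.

P(hhbbaa) = 1/32

HhBbAa gametes: HBA×1, HBa×1, HbA×1, Hba×1, hBA×1, hBa×1, hbA×1, hba×1
HhbbAa gametes: HbA×2, Hba×2, hbA×2, hba×2
HhBbAa×HhbbAa grid (8·8=64): HHBbAA=2 HHBbAa=4 HHBbaa=2 HHbbAA=2 HHbbAa=4 HHbbaa=2 HhBbAA=4 HhBbAa=8 HhBbaa=4 HhbbAA=4 HhbbAa=8 Hhbbaa=4 hhBbAA=2 hhBbAa=4 hhBbaa=2 hhbbAA=2 hhbbAa=4 hhbbaa=2
hhbbaa hits 2/64; gcd=2; 2÷2/64÷2 = 1/32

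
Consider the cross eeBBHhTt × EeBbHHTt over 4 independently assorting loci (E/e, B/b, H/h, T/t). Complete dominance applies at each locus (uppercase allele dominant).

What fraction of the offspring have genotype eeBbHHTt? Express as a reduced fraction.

P(eeBbHHTt) = 1/16

eeBBHhTt gametes: eBHT×4, eBHt×4, eBhT×4, eBht×4
EeBbHHTt gametes: EBHT×2, EBHt×2, EbHT×2, EbHt×2, eBHT×2, eBHt×2, ebHT×2, ebHt×2
eeBBHhTt×EeBbHHTt grid (16·16=256): EeBBHHTT=8 EeBBHHTt=16 EeBBHHtt=8 EeBBHhTT=8 EeBBHhTt=16 EeBBHhtt=8 EeBbHHTT=8 EeBbHHTt=16 EeBbHHtt=8 EeBbHhTT=8 EeBbHhTt=16 EeBbHhtt=8 eeBBHHTT=8 eeBBHHTt=16 eeBBHHtt=8 eeBBHhTT=8 eeBBHhTt=16 eeBBHhtt=8 eeBbHHTT=8 eeBbHHTt=16 eeBbHHtt=8 eeBbHhTT=8 eeBbHhTt=16 eeBbHhtt=8
eeBbHHTt hits 16/256; gcd=16; 16÷16/256÷16 = 1/16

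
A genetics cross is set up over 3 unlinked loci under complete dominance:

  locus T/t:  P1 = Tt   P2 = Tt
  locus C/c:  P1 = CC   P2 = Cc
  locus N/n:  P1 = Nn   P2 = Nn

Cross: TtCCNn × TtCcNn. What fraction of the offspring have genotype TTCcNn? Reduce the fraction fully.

TtCCNn gametes: TCN×2, TCn×2, tCN×2, tCn×2
TtCcNn gametes: TCN×1, TCn×1, TcN×1, Tcn×1, tCN×1, tCn×1, tcN×1, tcn×1
TtCCNn×TtCcNn grid (8·8=64): TTCCNN=2 TTCCNn=4 TTCCnn=2 TTCcNN=2 TTCcNn=4 TTCcnn=2 TtCCNN=4 TtCCNn=8 TtCCnn=4 TtCcNN=4 TtCcNn=8 TtCcnn=4 ttCCNN=2 ttCCNn=4 ttCCnn=2 ttCcNN=2 ttCcNn=4 ttCcnn=2
TTCcNn hits 4/64; gcd=4; 4÷4/64÷4 = 1/16

P(TTCcNn) = 1/16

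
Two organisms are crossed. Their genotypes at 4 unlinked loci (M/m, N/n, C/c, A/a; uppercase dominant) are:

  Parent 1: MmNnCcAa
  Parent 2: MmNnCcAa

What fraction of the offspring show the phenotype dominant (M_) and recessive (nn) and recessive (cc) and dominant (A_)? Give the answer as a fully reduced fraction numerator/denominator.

P(M_ nn cc A_) = 9/256

MmNnCcAa gametes: MNCA×1, MNCa×1, MNcA×1, MNca×1, MnCA×1, MnCa×1, MncA×1, Mnca×1, mNCA×1, mNCa×1, mNcA×1, mNca×1, mnCA×1, mnCa×1, mncA×1, mnca×1
MmNnCcAa gametes: MNCA×1, MNCa×1, MNcA×1, MNca×1, MnCA×1, MnCa×1, MncA×1, Mnca×1, mNCA×1, mNCa×1, mNcA×1, mNca×1, mnCA×1, mnCa×1, mncA×1, mnca×1
MmNnCcAa×MmNnCcAa grid (16·16=256): MMNNCCAA=1 MMNNCCAa=2 MMNNCCaa=1 MMNNCcAA=2 MMNNCcAa=4 MMNNCcaa=2 MMNNccAA=1 MMNNccAa=2 MMNNccaa=1 MMNnCCAA=2 MMNnCCAa=4 MMNnCCaa=2 MMNnCcAA=4 MMNnCcAa=8 MMNnCcaa=4 MMNnccAA=2 MMNnccAa=4 MMNnccaa=2 MMnnCCAA=1 MMnnCCAa=2 MMnnCCaa=1 MMnnCcAA=2 MMnnCcAa=4 MMnnCcaa=2 MMnnccAA=1 MMnnccAa=2 MMnnccaa=1 MmNNCCAA=2 MmNNCCAa=4 MmNNCCaa=2 MmNNCcAA=4 MmNNCcAa=8 MmNNCcaa=4 MmNNccAA=2 MmNNccAa=4 MmNNccaa=2 MmNnCCAA=4 MmNnCCAa=8 MmNnCCaa=4 MmNnCcAA=8 MmNnCcAa=16 MmNnCcaa=8 MmNnccAA=4 MmNnccAa=8 MmNnccaa=4 MmnnCCAA=2 MmnnCCAa=4 MmnnCCaa=2 MmnnCcAA=4 MmnnCcAa=8 MmnnCcaa=4 MmnnccAA=2 MmnnccAa=4 Mmnnccaa=2 mmNNCCAA=1 mmNNCCAa=2 mmNNCCaa=1 mmNNCcAA=2 mmNNCcAa=4 mmNNCcaa=2 mmNNccAA=1 mmNNccAa=2 mmNNccaa=1 mmNnCCAA=2 mmNnCCAa=4 mmNnCCaa=2 mmNnCcAA=4 mmNnCcAa=8 mmNnCcaa=4 mmNnccAA=2 mmNnccAa=4 mmNnccaa=2 mmnnCCAA=1 mmnnCCAa=2 mmnnCCaa=1 mmnnCcAA=2 mmnnCcAa=4 mmnnCcaa=2 mmnnccAA=1 mmnnccAa=2 mmnnccaa=1
M_ nn cc A_ hits 9/256; gcd=1; 9÷1/256÷1 = 9/256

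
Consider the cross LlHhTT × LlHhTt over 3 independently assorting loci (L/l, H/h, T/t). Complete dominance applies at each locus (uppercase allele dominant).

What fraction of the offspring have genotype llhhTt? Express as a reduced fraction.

LlHhTT gametes: LHT×2, LhT×2, lHT×2, lhT×2
LlHhTt gametes: LHT×1, LHt×1, LhT×1, Lht×1, lHT×1, lHt×1, lhT×1, lht×1
LlHhTT×LlHhTt grid (8·8=64): LLHHTT=2 LLHHTt=2 LLHhTT=4 LLHhTt=4 LLhhTT=2 LLhhTt=2 LlHHTT=4 LlHHTt=4 LlHhTT=8 LlHhTt=8 LlhhTT=4 LlhhTt=4 llHHTT=2 llHHTt=2 llHhTT=4 llHhTt=4 llhhTT=2 llhhTt=2
llhhTt hits 2/64; gcd=2; 2÷2/64÷2 = 1/32

P(llhhTt) = 1/32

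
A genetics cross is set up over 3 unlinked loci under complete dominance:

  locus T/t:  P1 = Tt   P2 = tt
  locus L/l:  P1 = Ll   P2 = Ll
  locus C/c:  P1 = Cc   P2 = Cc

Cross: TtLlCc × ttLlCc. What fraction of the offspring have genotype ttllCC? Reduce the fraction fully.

P(ttllCC) = 1/32

TtLlCc gametes: TLC×1, TLc×1, TlC×1, Tlc×1, tLC×1, tLc×1, tlC×1, tlc×1
ttLlCc gametes: tLC×2, tLc×2, tlC×2, tlc×2
TtLlCc×ttLlCc grid (8·8=64): TtLLCC=2 TtLLCc=4 TtLLcc=2 TtLlCC=4 TtLlCc=8 TtLlcc=4 TtllCC=2 TtllCc=4 Ttllcc=2 ttLLCC=2 ttLLCc=4 ttLLcc=2 ttLlCC=4 ttLlCc=8 ttLlcc=4 ttllCC=2 ttllCc=4 ttllcc=2
ttllCC hits 2/64; gcd=2; 2÷2/64÷2 = 1/32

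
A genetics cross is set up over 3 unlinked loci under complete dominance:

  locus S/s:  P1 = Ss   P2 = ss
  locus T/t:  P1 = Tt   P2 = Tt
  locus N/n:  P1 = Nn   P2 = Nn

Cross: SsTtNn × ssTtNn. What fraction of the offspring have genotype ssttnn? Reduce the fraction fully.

P(ssttnn) = 1/32

SsTtNn gametes: STN×1, STn×1, StN×1, Stn×1, sTN×1, sTn×1, stN×1, stn×1
ssTtNn gametes: sTN×2, sTn×2, stN×2, stn×2
SsTtNn×ssTtNn grid (8·8=64): SsTTNN=2 SsTTNn=4 SsTTnn=2 SsTtNN=4 SsTtNn=8 SsTtnn=4 SsttNN=2 SsttNn=4 Ssttnn=2 ssTTNN=2 ssTTNn=4 ssTTnn=2 ssTtNN=4 ssTtNn=8 ssTtnn=4 ssttNN=2 ssttNn=4 ssttnn=2
ssttnn hits 2/64; gcd=2; 2÷2/64÷2 = 1/32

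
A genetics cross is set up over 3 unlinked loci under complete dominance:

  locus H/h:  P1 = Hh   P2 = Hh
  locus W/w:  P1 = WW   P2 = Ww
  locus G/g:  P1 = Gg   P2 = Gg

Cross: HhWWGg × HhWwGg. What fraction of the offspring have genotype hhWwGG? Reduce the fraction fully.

HhWWGg gametes: HWG×2, HWg×2, hWG×2, hWg×2
HhWwGg gametes: HWG×1, HWg×1, HwG×1, Hwg×1, hWG×1, hWg×1, hwG×1, hwg×1
HhWWGg×HhWwGg grid (8·8=64): HHWWGG=2 HHWWGg=4 HHWWgg=2 HHWwGG=2 HHWwGg=4 HHWwgg=2 HhWWGG=4 HhWWGg=8 HhWWgg=4 HhWwGG=4 HhWwGg=8 HhWwgg=4 hhWWGG=2 hhWWGg=4 hhWWgg=2 hhWwGG=2 hhWwGg=4 hhWwgg=2
hhWwGG hits 2/64; gcd=2; 2÷2/64÷2 = 1/32

P(hhWwGG) = 1/32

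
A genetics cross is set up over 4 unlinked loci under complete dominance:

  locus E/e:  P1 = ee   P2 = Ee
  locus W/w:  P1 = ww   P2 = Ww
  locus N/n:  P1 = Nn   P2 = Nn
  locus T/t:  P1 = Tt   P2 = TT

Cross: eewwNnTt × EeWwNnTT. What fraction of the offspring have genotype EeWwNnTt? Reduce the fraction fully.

eewwNnTt gametes: ewNT×4, ewNt×4, ewnT×4, ewnt×4
EeWwNnTT gametes: EWNT×2, EWnT×2, EwNT×2, EwnT×2, eWNT×2, eWnT×2, ewNT×2, ewnT×2
eewwNnTt×EeWwNnTT grid (16·16=256): EeWwNNTT=8 EeWwNNTt=8 EeWwNnTT=16 EeWwNnTt=16 EeWwnnTT=8 EeWwnnTt=8 EewwNNTT=8 EewwNNTt=8 EewwNnTT=16 EewwNnTt=16 EewwnnTT=8 EewwnnTt=8 eeWwNNTT=8 eeWwNNTt=8 eeWwNnTT=16 eeWwNnTt=16 eeWwnnTT=8 eeWwnnTt=8 eewwNNTT=8 eewwNNTt=8 eewwNnTT=16 eewwNnTt=16 eewwnnTT=8 eewwnnTt=8
EeWwNnTt hits 16/256; gcd=16; 16÷16/256÷16 = 1/16

P(EeWwNnTt) = 1/16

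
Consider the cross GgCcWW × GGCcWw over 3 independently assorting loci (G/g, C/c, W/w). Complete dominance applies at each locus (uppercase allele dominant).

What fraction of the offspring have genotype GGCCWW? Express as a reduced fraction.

P(GGCCWW) = 1/16

GgCcWW gametes: GCW×2, GcW×2, gCW×2, gcW×2
GGCcWw gametes: GCW×2, GCw×2, GcW×2, Gcw×2
GgCcWW×GGCcWw grid (8·8=64): GGCCWW=4 GGCCWw=4 GGCcWW=8 GGCcWw=8 GGccWW=4 GGccWw=4 GgCCWW=4 GgCCWw=4 GgCcWW=8 GgCcWw=8 GgccWW=4 GgccWw=4
GGCCWW hits 4/64; gcd=4; 4÷4/64÷4 = 1/16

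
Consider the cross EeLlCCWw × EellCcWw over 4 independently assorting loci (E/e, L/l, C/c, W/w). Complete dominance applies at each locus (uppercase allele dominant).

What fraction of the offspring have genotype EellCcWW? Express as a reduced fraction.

P(EellCcWW) = 1/32

EeLlCCWw gametes: ELCW×2, ELCw×2, ElCW×2, ElCw×2, eLCW×2, eLCw×2, elCW×2, elCw×2
EellCcWw gametes: ElCW×2, ElCw×2, ElcW×2, Elcw×2, elCW×2, elCw×2, elcW×2, elcw×2
EeLlCCWw×EellCcWw grid (16·16=256): EELlCCWW=4 EELlCCWw=8 EELlCCww=4 EELlCcWW=4 EELlCcWw=8 EELlCcww=4 EEllCCWW=4 EEllCCWw=8 EEllCCww=4 EEllCcWW=4 EEllCcWw=8 EEllCcww=4 EeLlCCWW=8 EeLlCCWw=16 EeLlCCww=8 EeLlCcWW=8 EeLlCcWw=16 EeLlCcww=8 EellCCWW=8 EellCCWw=16 EellCCww=8 EellCcWW=8 EellCcWw=16 EellCcww=8 eeLlCCWW=4 eeLlCCWw=8 eeLlCCww=4 eeLlCcWW=4 eeLlCcWw=8 eeLlCcww=4 eellCCWW=4 eellCCWw=8 eellCCww=4 eellCcWW=4 eellCcWw=8 eellCcww=4
EellCcWW hits 8/256; gcd=8; 8÷8/256÷8 = 1/32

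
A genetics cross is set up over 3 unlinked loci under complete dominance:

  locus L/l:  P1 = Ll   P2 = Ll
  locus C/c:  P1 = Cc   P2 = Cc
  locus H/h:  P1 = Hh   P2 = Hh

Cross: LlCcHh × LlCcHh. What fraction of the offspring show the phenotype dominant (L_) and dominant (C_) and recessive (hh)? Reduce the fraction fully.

LlCcHh gametes: LCH×1, LCh×1, LcH×1, Lch×1, lCH×1, lCh×1, lcH×1, lch×1
LlCcHh gametes: LCH×1, LCh×1, LcH×1, Lch×1, lCH×1, lCh×1, lcH×1, lch×1
LlCcHh×LlCcHh grid (8·8=64): LLCCHH=1 LLCCHh=2 LLCChh=1 LLCcHH=2 LLCcHh=4 LLCchh=2 LLccHH=1 LLccHh=2 LLcchh=1 LlCCHH=2 LlCCHh=4 LlCChh=2 LlCcHH=4 LlCcHh=8 LlCchh=4 LlccHH=2 LlccHh=4 Llcchh=2 llCCHH=1 llCCHh=2 llCChh=1 llCcHH=2 llCcHh=4 llCchh=2 llccHH=1 llccHh=2 llcchh=1
L_ C_ hh hits 9/64; gcd=1; 9÷1/64÷1 = 9/64

P(L_ C_ hh) = 9/64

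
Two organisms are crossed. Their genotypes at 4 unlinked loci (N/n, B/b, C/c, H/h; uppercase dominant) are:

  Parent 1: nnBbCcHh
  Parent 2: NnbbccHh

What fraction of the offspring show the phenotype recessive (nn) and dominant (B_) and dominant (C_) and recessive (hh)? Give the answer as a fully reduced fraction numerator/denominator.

nnBbCcHh gametes: nBCH×2, nBCh×2, nBcH×2, nBch×2, nbCH×2, nbCh×2, nbcH×2, nbch×2
NnbbccHh gametes: NbcH×4, Nbch×4, nbcH×4, nbch×4
nnBbCcHh×NnbbccHh grid (16·16=256): NnBbCcHH=8 NnBbCcHh=16 NnBbCchh=8 NnBbccHH=8 NnBbccHh=16 NnBbcchh=8 NnbbCcHH=8 NnbbCcHh=16 NnbbCchh=8 NnbbccHH=8 NnbbccHh=16 Nnbbcchh=8 nnBbCcHH=8 nnBbCcHh=16 nnBbCchh=8 nnBbccHH=8 nnBbccHh=16 nnBbcchh=8 nnbbCcHH=8 nnbbCcHh=16 nnbbCchh=8 nnbbccHH=8 nnbbccHh=16 nnbbcchh=8
nn B_ C_ hh hits 8/256; gcd=8; 8÷8/256÷8 = 1/32

P(nn B_ C_ hh) = 1/32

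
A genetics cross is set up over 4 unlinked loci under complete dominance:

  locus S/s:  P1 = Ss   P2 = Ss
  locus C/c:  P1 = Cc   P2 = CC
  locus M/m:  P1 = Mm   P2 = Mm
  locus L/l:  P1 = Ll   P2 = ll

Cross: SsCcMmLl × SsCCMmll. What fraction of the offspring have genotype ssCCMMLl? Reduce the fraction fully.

P(ssCCMMLl) = 1/64

SsCcMmLl gametes: SCML×1, SCMl×1, SCmL×1, SCml×1, ScML×1, ScMl×1, ScmL×1, Scml×1, sCML×1, sCMl×1, sCmL×1, sCml×1, scML×1, scMl×1, scmL×1, scml×1
SsCCMmll gametes: SCMl×4, SCml×4, sCMl×4, sCml×4
SsCcMmLl×SsCCMmll grid (16·16=256): SSCCMMLl=4 SSCCMMll=4 SSCCMmLl=8 SSCCMmll=8 SSCCmmLl=4 SSCCmmll=4 SSCcMMLl=4 SSCcMMll=4 SSCcMmLl=8 SSCcMmll=8 SSCcmmLl=4 SSCcmmll=4 SsCCMMLl=8 SsCCMMll=8 SsCCMmLl=16 SsCCMmll=16 SsCCmmLl=8 SsCCmmll=8 SsCcMMLl=8 SsCcMMll=8 SsCcMmLl=16 SsCcMmll=16 SsCcmmLl=8 SsCcmmll=8 ssCCMMLl=4 ssCCMMll=4 ssCCMmLl=8 ssCCMmll=8 ssCCmmLl=4 ssCCmmll=4 ssCcMMLl=4 ssCcMMll=4 ssCcMmLl=8 ssCcMmll=8 ssCcmmLl=4 ssCcmmll=4
ssCCMMLl hits 4/256; gcd=4; 4÷4/256÷4 = 1/64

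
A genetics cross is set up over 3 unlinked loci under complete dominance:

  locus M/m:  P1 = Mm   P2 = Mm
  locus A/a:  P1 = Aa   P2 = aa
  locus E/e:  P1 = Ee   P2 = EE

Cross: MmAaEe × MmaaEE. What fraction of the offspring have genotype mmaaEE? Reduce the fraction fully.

MmAaEe gametes: MAE×1, MAe×1, MaE×1, Mae×1, mAE×1, mAe×1, maE×1, mae×1
MmaaEE gametes: MaE×4, maE×4
MmAaEe×MmaaEE grid (8·8=64): MMAaEE=4 MMAaEe=4 MMaaEE=4 MMaaEe=4 MmAaEE=8 MmAaEe=8 MmaaEE=8 MmaaEe=8 mmAaEE=4 mmAaEe=4 mmaaEE=4 mmaaEe=4
mmaaEE hits 4/64; gcd=4; 4÷4/64÷4 = 1/16

P(mmaaEE) = 1/16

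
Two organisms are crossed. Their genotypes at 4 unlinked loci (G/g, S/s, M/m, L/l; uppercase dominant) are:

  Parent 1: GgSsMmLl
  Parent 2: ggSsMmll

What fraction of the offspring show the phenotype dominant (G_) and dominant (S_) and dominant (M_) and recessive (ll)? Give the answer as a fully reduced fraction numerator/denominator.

P(G_ S_ M_ ll) = 9/64

GgSsMmLl gametes: GSML×1, GSMl×1, GSmL×1, GSml×1, GsML×1, GsMl×1, GsmL×1, Gsml×1, gSML×1, gSMl×1, gSmL×1, gSml×1, gsML×1, gsMl×1, gsmL×1, gsml×1
ggSsMmll gametes: gSMl×4, gSml×4, gsMl×4, gsml×4
GgSsMmLl×ggSsMmll grid (16·16=256): GgSSMMLl=4 GgSSMMll=4 GgSSMmLl=8 GgSSMmll=8 GgSSmmLl=4 GgSSmmll=4 GgSsMMLl=8 GgSsMMll=8 GgSsMmLl=16 GgSsMmll=16 GgSsmmLl=8 GgSsmmll=8 GgssMMLl=4 GgssMMll=4 GgssMmLl=8 GgssMmll=8 GgssmmLl=4 Ggssmmll=4 ggSSMMLl=4 ggSSMMll=4 ggSSMmLl=8 ggSSMmll=8 ggSSmmLl=4 ggSSmmll=4 ggSsMMLl=8 ggSsMMll=8 ggSsMmLl=16 ggSsMmll=16 ggSsmmLl=8 ggSsmmll=8 ggssMMLl=4 ggssMMll=4 ggssMmLl=8 ggssMmll=8 ggssmmLl=4 ggssmmll=4
G_ S_ M_ ll hits 36/256; gcd=4; 36÷4/256÷4 = 9/64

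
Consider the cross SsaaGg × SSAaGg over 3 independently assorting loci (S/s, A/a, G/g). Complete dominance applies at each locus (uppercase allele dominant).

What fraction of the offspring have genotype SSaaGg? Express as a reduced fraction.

P(SSaaGg) = 1/8

SsaaGg gametes: SaG×2, Sag×2, saG×2, sag×2
SSAaGg gametes: SAG×2, SAg×2, SaG×2, Sag×2
SsaaGg×SSAaGg grid (8·8=64): SSAaGG=4 SSAaGg=8 SSAagg=4 SSaaGG=4 SSaaGg=8 SSaagg=4 SsAaGG=4 SsAaGg=8 SsAagg=4 SsaaGG=4 SsaaGg=8 Ssaagg=4
SSaaGg hits 8/64; gcd=8; 8÷8/64÷8 = 1/8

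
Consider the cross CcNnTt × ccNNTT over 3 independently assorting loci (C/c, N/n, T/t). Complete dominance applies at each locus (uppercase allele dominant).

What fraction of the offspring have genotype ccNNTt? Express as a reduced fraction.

CcNnTt gametes: CNT×1, CNt×1, CnT×1, Cnt×1, cNT×1, cNt×1, cnT×1, cnt×1
ccNNTT gametes: cNT×8
CcNnTt×ccNNTT grid (8·8=64): CcNNTT=8 CcNNTt=8 CcNnTT=8 CcNnTt=8 ccNNTT=8 ccNNTt=8 ccNnTT=8 ccNnTt=8
ccNNTt hits 8/64; gcd=8; 8÷8/64÷8 = 1/8

P(ccNNTt) = 1/8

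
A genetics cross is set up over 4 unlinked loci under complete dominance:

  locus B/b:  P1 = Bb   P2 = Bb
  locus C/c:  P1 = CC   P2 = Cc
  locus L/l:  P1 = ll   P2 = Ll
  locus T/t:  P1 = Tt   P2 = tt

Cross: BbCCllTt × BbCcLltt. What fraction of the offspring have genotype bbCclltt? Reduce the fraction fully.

BbCCllTt gametes: BClT×4, BClt×4, bClT×4, bClt×4
BbCcLltt gametes: BCLt×2, BClt×2, BcLt×2, Bclt×2, bCLt×2, bClt×2, bcLt×2, bclt×2
BbCCllTt×BbCcLltt grid (16·16=256): BBCCLlTt=8 BBCCLltt=8 BBCCllTt=8 BBCClltt=8 BBCcLlTt=8 BBCcLltt=8 BBCcllTt=8 BBCclltt=8 BbCCLlTt=16 BbCCLltt=16 BbCCllTt=16 BbCClltt=16 BbCcLlTt=16 BbCcLltt=16 BbCcllTt=16 BbCclltt=16 bbCCLlTt=8 bbCCLltt=8 bbCCllTt=8 bbCClltt=8 bbCcLlTt=8 bbCcLltt=8 bbCcllTt=8 bbCclltt=8
bbCclltt hits 8/256; gcd=8; 8÷8/256÷8 = 1/32

P(bbCclltt) = 1/32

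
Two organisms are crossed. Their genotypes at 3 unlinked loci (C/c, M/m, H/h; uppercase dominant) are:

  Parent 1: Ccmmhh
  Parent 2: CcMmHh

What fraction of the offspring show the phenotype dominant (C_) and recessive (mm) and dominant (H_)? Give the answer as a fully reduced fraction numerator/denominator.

Ccmmhh gametes: Cmh×4, cmh×4
CcMmHh gametes: CMH×1, CMh×1, CmH×1, Cmh×1, cMH×1, cMh×1, cmH×1, cmh×1
Ccmmhh×CcMmHh grid (8·8=64): CCMmHh=4 CCMmhh=4 CCmmHh=4 CCmmhh=4 CcMmHh=8 CcMmhh=8 CcmmHh=8 Ccmmhh=8 ccMmHh=4 ccMmhh=4 ccmmHh=4 ccmmhh=4
C_ mm H_ hits 12/64; gcd=4; 12÷4/64÷4 = 3/16

P(C_ mm H_) = 3/16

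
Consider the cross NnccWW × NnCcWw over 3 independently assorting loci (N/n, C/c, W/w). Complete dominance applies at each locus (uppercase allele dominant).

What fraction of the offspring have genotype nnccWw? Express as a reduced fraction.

NnccWW gametes: NcW×4, ncW×4
NnCcWw gametes: NCW×1, NCw×1, NcW×1, Ncw×1, nCW×1, nCw×1, ncW×1, ncw×1
NnccWW×NnCcWw grid (8·8=64): NNCcWW=4 NNCcWw=4 NNccWW=4 NNccWw=4 NnCcWW=8 NnCcWw=8 NnccWW=8 NnccWw=8 nnCcWW=4 nnCcWw=4 nnccWW=4 nnccWw=4
nnccWw hits 4/64; gcd=4; 4÷4/64÷4 = 1/16

P(nnccWw) = 1/16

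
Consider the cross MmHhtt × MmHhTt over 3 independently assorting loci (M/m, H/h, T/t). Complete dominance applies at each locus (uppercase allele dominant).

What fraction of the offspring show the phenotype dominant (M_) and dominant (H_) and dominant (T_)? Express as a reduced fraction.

MmHhtt gametes: MHt×2, Mht×2, mHt×2, mht×2
MmHhTt gametes: MHT×1, MHt×1, MhT×1, Mht×1, mHT×1, mHt×1, mhT×1, mht×1
MmHhtt×MmHhTt grid (8·8=64): MMHHTt=2 MMHHtt=2 MMHhTt=4 MMHhtt=4 MMhhTt=2 MMhhtt=2 MmHHTt=4 MmHHtt=4 MmHhTt=8 MmHhtt=8 MmhhTt=4 Mmhhtt=4 mmHHTt=2 mmHHtt=2 mmHhTt=4 mmHhtt=4 mmhhTt=2 mmhhtt=2
M_ H_ T_ hits 18/64; gcd=2; 18÷2/64÷2 = 9/32

P(M_ H_ T_) = 9/32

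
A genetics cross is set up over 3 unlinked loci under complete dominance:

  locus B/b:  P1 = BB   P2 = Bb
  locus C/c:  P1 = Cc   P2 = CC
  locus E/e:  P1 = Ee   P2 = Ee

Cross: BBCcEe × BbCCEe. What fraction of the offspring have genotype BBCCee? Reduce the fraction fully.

P(BBCCee) = 1/16

BBCcEe gametes: BCE×2, BCe×2, BcE×2, Bce×2
BbCCEe gametes: BCE×2, BCe×2, bCE×2, bCe×2
BBCcEe×BbCCEe grid (8·8=64): BBCCEE=4 BBCCEe=8 BBCCee=4 BBCcEE=4 BBCcEe=8 BBCcee=4 BbCCEE=4 BbCCEe=8 BbCCee=4 BbCcEE=4 BbCcEe=8 BbCcee=4
BBCCee hits 4/64; gcd=4; 4÷4/64÷4 = 1/16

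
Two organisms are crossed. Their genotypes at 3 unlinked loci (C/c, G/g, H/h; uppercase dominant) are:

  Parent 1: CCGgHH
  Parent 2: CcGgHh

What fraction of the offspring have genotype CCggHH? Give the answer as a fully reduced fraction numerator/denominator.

P(CCggHH) = 1/16

CCGgHH gametes: CGH×4, CgH×4
CcGgHh gametes: CGH×1, CGh×1, CgH×1, Cgh×1, cGH×1, cGh×1, cgH×1, cgh×1
CCGgHH×CcGgHh grid (8·8=64): CCGGHH=4 CCGGHh=4 CCGgHH=8 CCGgHh=8 CCggHH=4 CCggHh=4 CcGGHH=4 CcGGHh=4 CcGgHH=8 CcGgHh=8 CcggHH=4 CcggHh=4
CCggHH hits 4/64; gcd=4; 4÷4/64÷4 = 1/16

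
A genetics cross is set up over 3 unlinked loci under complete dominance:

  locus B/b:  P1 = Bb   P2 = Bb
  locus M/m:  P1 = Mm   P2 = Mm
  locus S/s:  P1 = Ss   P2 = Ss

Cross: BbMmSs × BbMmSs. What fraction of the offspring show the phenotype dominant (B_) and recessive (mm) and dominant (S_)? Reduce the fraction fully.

BbMmSs gametes: BMS×1, BMs×1, BmS×1, Bms×1, bMS×1, bMs×1, bmS×1, bms×1
BbMmSs gametes: BMS×1, BMs×1, BmS×1, Bms×1, bMS×1, bMs×1, bmS×1, bms×1
BbMmSs×BbMmSs grid (8·8=64): BBMMSS=1 BBMMSs=2 BBMMss=1 BBMmSS=2 BBMmSs=4 BBMmss=2 BBmmSS=1 BBmmSs=2 BBmmss=1 BbMMSS=2 BbMMSs=4 BbMMss=2 BbMmSS=4 BbMmSs=8 BbMmss=4 BbmmSS=2 BbmmSs=4 Bbmmss=2 bbMMSS=1 bbMMSs=2 bbMMss=1 bbMmSS=2 bbMmSs=4 bbMmss=2 bbmmSS=1 bbmmSs=2 bbmmss=1
B_ mm S_ hits 9/64; gcd=1; 9÷1/64÷1 = 9/64

P(B_ mm S_) = 9/64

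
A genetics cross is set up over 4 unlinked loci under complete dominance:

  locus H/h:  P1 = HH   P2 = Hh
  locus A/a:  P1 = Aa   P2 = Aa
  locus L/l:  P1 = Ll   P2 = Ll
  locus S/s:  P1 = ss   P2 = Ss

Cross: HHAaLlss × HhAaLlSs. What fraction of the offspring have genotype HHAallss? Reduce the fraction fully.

P(HHAallss) = 1/32

HHAaLlss gametes: HALs×4, HAls×4, HaLs×4, Hals×4
HhAaLlSs gametes: HALS×1, HALs×1, HAlS×1, HAls×1, HaLS×1, HaLs×1, HalS×1, Hals×1, hALS×1, hALs×1, hAlS×1, hAls×1, haLS×1, haLs×1, halS×1, hals×1
HHAaLlss×HhAaLlSs grid (16·16=256): HHAALLSs=4 HHAALLss=4 HHAALlSs=8 HHAALlss=8 HHAAllSs=4 HHAAllss=4 HHAaLLSs=8 HHAaLLss=8 HHAaLlSs=16 HHAaLlss=16 HHAallSs=8 HHAallss=8 HHaaLLSs=4 HHaaLLss=4 HHaaLlSs=8 HHaaLlss=8 HHaallSs=4 HHaallss=4 HhAALLSs=4 HhAALLss=4 HhAALlSs=8 HhAALlss=8 HhAAllSs=4 HhAAllss=4 HhAaLLSs=8 HhAaLLss=8 HhAaLlSs=16 HhAaLlss=16 HhAallSs=8 HhAallss=8 HhaaLLSs=4 HhaaLLss=4 HhaaLlSs=8 HhaaLlss=8 HhaallSs=4 Hhaallss=4
HHAallss hits 8/256; gcd=8; 8÷8/256÷8 = 1/32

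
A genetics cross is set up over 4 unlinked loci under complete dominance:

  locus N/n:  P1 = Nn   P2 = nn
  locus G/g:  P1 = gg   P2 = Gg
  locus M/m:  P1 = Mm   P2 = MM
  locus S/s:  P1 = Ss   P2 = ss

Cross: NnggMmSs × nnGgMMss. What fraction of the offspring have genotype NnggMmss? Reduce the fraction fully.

NnggMmSs gametes: NgMS×2, NgMs×2, NgmS×2, Ngms×2, ngMS×2, ngMs×2, ngmS×2, ngms×2
nnGgMMss gametes: nGMs×8, ngMs×8
NnggMmSs×nnGgMMss grid (16·16=256): NnGgMMSs=16 NnGgMMss=16 NnGgMmSs=16 NnGgMmss=16 NnggMMSs=16 NnggMMss=16 NnggMmSs=16 NnggMmss=16 nnGgMMSs=16 nnGgMMss=16 nnGgMmSs=16 nnGgMmss=16 nnggMMSs=16 nnggMMss=16 nnggMmSs=16 nnggMmss=16
NnggMmss hits 16/256; gcd=16; 16÷16/256÷16 = 1/16

P(NnggMmss) = 1/16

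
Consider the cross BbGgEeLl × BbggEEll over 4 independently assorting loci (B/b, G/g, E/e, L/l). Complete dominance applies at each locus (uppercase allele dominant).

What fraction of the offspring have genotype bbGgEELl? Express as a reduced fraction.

BbGgEeLl gametes: BGEL×1, BGEl×1, BGeL×1, BGel×1, BgEL×1, BgEl×1, BgeL×1, Bgel×1, bGEL×1, bGEl×1, bGeL×1, bGel×1, bgEL×1, bgEl×1, bgeL×1, bgel×1
BbggEEll gametes: BgEl×8, bgEl×8
BbGgEeLl×BbggEEll grid (16·16=256): BBGgEELl=8 BBGgEEll=8 BBGgEeLl=8 BBGgEell=8 BBggEELl=8 BBggEEll=8 BBggEeLl=8 BBggEell=8 BbGgEELl=16 BbGgEEll=16 BbGgEeLl=16 BbGgEell=16 BbggEELl=16 BbggEEll=16 BbggEeLl=16 BbggEell=16 bbGgEELl=8 bbGgEEll=8 bbGgEeLl=8 bbGgEell=8 bbggEELl=8 bbggEEll=8 bbggEeLl=8 bbggEell=8
bbGgEELl hits 8/256; gcd=8; 8÷8/256÷8 = 1/32

P(bbGgEELl) = 1/32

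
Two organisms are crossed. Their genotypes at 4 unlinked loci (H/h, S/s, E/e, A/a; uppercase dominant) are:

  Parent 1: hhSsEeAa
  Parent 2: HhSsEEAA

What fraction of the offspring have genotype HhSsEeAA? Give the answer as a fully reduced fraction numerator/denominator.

P(HhSsEeAA) = 1/16

hhSsEeAa gametes: hSEA×2, hSEa×2, hSeA×2, hSea×2, hsEA×2, hsEa×2, hseA×2, hsea×2
HhSsEEAA gametes: HSEA×4, HsEA×4, hSEA×4, hsEA×4
hhSsEeAa×HhSsEEAA grid (16·16=256): HhSSEEAA=8 HhSSEEAa=8 HhSSEeAA=8 HhSSEeAa=8 HhSsEEAA=16 HhSsEEAa=16 HhSsEeAA=16 HhSsEeAa=16 HhssEEAA=8 HhssEEAa=8 HhssEeAA=8 HhssEeAa=8 hhSSEEAA=8 hhSSEEAa=8 hhSSEeAA=8 hhSSEeAa=8 hhSsEEAA=16 hhSsEEAa=16 hhSsEeAA=16 hhSsEeAa=16 hhssEEAA=8 hhssEEAa=8 hhssEeAA=8 hhssEeAa=8
HhSsEeAA hits 16/256; gcd=16; 16÷16/256÷16 = 1/16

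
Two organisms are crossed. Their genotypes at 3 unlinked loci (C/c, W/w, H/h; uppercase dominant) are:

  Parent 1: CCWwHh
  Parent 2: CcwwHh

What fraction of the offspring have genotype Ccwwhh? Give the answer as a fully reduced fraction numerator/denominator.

CCWwHh gametes: CWH×2, CWh×2, CwH×2, Cwh×2
CcwwHh gametes: CwH×2, Cwh×2, cwH×2, cwh×2
CCWwHh×CcwwHh grid (8·8=64): CCWwHH=4 CCWwHh=8 CCWwhh=4 CCwwHH=4 CCwwHh=8 CCwwhh=4 CcWwHH=4 CcWwHh=8 CcWwhh=4 CcwwHH=4 CcwwHh=8 Ccwwhh=4
Ccwwhh hits 4/64; gcd=4; 4÷4/64÷4 = 1/16

P(Ccwwhh) = 1/16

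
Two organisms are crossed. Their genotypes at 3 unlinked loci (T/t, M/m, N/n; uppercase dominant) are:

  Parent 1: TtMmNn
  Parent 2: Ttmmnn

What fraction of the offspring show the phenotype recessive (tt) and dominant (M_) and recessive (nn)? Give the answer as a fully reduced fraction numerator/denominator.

P(tt M_ nn) = 1/16

TtMmNn gametes: TMN×1, TMn×1, TmN×1, Tmn×1, tMN×1, tMn×1, tmN×1, tmn×1
Ttmmnn gametes: Tmn×4, tmn×4
TtMmNn×Ttmmnn grid (8·8=64): TTMmNn=4 TTMmnn=4 TTmmNn=4 TTmmnn=4 TtMmNn=8 TtMmnn=8 TtmmNn=8 Ttmmnn=8 ttMmNn=4 ttMmnn=4 ttmmNn=4 ttmmnn=4
tt M_ nn hits 4/64; gcd=4; 4÷4/64÷4 = 1/16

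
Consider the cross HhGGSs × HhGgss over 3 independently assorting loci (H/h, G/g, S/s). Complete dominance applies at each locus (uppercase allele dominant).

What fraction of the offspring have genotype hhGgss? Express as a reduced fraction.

P(hhGgss) = 1/16

HhGGSs gametes: HGS×2, HGs×2, hGS×2, hGs×2
HhGgss gametes: HGs×2, Hgs×2, hGs×2, hgs×2
HhGGSs×HhGgss grid (8·8=64): HHGGSs=4 HHGGss=4 HHGgSs=4 HHGgss=4 HhGGSs=8 HhGGss=8 HhGgSs=8 HhGgss=8 hhGGSs=4 hhGGss=4 hhGgSs=4 hhGgss=4
hhGgss hits 4/64; gcd=4; 4÷4/64÷4 = 1/16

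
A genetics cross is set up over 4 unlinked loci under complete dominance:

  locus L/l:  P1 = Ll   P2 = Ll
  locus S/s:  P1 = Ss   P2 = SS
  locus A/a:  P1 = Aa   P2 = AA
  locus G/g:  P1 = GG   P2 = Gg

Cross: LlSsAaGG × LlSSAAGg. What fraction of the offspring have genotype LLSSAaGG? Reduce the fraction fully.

P(LLSSAaGG) = 1/32

LlSsAaGG gametes: LSAG×2, LSaG×2, LsAG×2, LsaG×2, lSAG×2, lSaG×2, lsAG×2, lsaG×2
LlSSAAGg gametes: LSAG×4, LSAg×4, lSAG×4, lSAg×4
LlSsAaGG×LlSSAAGg grid (16·16=256): LLSSAAGG=8 LLSSAAGg=8 LLSSAaGG=8 LLSSAaGg=8 LLSsAAGG=8 LLSsAAGg=8 LLSsAaGG=8 LLSsAaGg=8 LlSSAAGG=16 LlSSAAGg=16 LlSSAaGG=16 LlSSAaGg=16 LlSsAAGG=16 LlSsAAGg=16 LlSsAaGG=16 LlSsAaGg=16 llSSAAGG=8 llSSAAGg=8 llSSAaGG=8 llSSAaGg=8 llSsAAGG=8 llSsAAGg=8 llSsAaGG=8 llSsAaGg=8
LLSSAaGG hits 8/256; gcd=8; 8÷8/256÷8 = 1/32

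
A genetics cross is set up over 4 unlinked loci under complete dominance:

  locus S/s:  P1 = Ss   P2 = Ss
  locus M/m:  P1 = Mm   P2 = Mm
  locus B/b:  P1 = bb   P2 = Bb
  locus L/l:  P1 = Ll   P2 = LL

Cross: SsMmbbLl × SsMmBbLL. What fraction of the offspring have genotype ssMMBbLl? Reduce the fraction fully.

SsMmbbLl gametes: SMbL×2, SMbl×2, SmbL×2, Smbl×2, sMbL×2, sMbl×2, smbL×2, smbl×2
SsMmBbLL gametes: SMBL×2, SMbL×2, SmBL×2, SmbL×2, sMBL×2, sMbL×2, smBL×2, smbL×2
SsMmbbLl×SsMmBbLL grid (16·16=256): SSMMBbLL=4 SSMMBbLl=4 SSMMbbLL=4 SSMMbbLl=4 SSMmBbLL=8 SSMmBbLl=8 SSMmbbLL=8 SSMmbbLl=8 SSmmBbLL=4 SSmmBbLl=4 SSmmbbLL=4 SSmmbbLl=4 SsMMBbLL=8 SsMMBbLl=8 SsMMbbLL=8 SsMMbbLl=8 SsMmBbLL=16 SsMmBbLl=16 SsMmbbLL=16 SsMmbbLl=16 SsmmBbLL=8 SsmmBbLl=8 SsmmbbLL=8 SsmmbbLl=8 ssMMBbLL=4 ssMMBbLl=4 ssMMbbLL=4 ssMMbbLl=4 ssMmBbLL=8 ssMmBbLl=8 ssMmbbLL=8 ssMmbbLl=8 ssmmBbLL=4 ssmmBbLl=4 ssmmbbLL=4 ssmmbbLl=4
ssMMBbLl hits 4/256; gcd=4; 4÷4/256÷4 = 1/64

P(ssMMBbLl) = 1/64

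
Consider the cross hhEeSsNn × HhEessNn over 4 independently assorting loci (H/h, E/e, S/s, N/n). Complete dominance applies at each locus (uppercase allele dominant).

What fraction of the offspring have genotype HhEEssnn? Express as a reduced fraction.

P(HhEEssnn) = 1/64

hhEeSsNn gametes: hESN×2, hESn×2, hEsN×2, hEsn×2, heSN×2, heSn×2, hesN×2, hesn×2
HhEessNn gametes: HEsN×2, HEsn×2, HesN×2, Hesn×2, hEsN×2, hEsn×2, hesN×2, hesn×2
hhEeSsNn×HhEessNn grid (16·16=256): HhEESsNN=4 HhEESsNn=8 HhEESsnn=4 HhEEssNN=4 HhEEssNn=8 HhEEssnn=4 HhEeSsNN=8 HhEeSsNn=16 HhEeSsnn=8 HhEessNN=8 HhEessNn=16 HhEessnn=8 HheeSsNN=4 HheeSsNn=8 HheeSsnn=4 HheessNN=4 HheessNn=8 Hheessnn=4 hhEESsNN=4 hhEESsNn=8 hhEESsnn=4 hhEEssNN=4 hhEEssNn=8 hhEEssnn=4 hhEeSsNN=8 hhEeSsNn=16 hhEeSsnn=8 hhEessNN=8 hhEessNn=16 hhEessnn=8 hheeSsNN=4 hheeSsNn=8 hheeSsnn=4 hheessNN=4 hheessNn=8 hheessnn=4
HhEEssnn hits 4/256; gcd=4; 4÷4/256÷4 = 1/64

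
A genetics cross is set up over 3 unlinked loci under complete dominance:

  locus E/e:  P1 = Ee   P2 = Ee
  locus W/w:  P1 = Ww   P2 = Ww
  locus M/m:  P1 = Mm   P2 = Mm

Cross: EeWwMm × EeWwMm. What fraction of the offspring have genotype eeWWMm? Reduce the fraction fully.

P(eeWWMm) = 1/32

EeWwMm gametes: EWM×1, EWm×1, EwM×1, Ewm×1, eWM×1, eWm×1, ewM×1, ewm×1
EeWwMm gametes: EWM×1, EWm×1, EwM×1, Ewm×1, eWM×1, eWm×1, ewM×1, ewm×1
EeWwMm×EeWwMm grid (8·8=64): EEWWMM=1 EEWWMm=2 EEWWmm=1 EEWwMM=2 EEWwMm=4 EEWwmm=2 EEwwMM=1 EEwwMm=2 EEwwmm=1 EeWWMM=2 EeWWMm=4 EeWWmm=2 EeWwMM=4 EeWwMm=8 EeWwmm=4 EewwMM=2 EewwMm=4 Eewwmm=2 eeWWMM=1 eeWWMm=2 eeWWmm=1 eeWwMM=2 eeWwMm=4 eeWwmm=2 eewwMM=1 eewwMm=2 eewwmm=1
eeWWMm hits 2/64; gcd=2; 2÷2/64÷2 = 1/32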